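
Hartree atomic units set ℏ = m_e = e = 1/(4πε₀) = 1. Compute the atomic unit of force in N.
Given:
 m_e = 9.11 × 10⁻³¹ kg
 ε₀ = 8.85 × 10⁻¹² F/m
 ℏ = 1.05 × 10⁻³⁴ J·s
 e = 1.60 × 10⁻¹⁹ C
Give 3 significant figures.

From ℏ = m_e = e = 1/(4πε₀) = 1 the force scale is F_au = E_h/a₀ = m_e²e⁶/((4πε₀)³ℏ⁴).
E_h = 4.38 × 10⁻¹⁸ J
a₀ = 5.26 × 10⁻¹¹ m
E_h/a₀ = 8.33 × 10⁻⁸ N

8.33 × 10⁻⁸ N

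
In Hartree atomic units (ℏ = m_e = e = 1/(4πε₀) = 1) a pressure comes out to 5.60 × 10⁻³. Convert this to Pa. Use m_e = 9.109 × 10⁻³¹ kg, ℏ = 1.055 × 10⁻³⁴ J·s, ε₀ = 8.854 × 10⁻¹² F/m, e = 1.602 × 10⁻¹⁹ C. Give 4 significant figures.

One atomic unit of pressure: P_au = E_h/a₀³ = m_e⁴e¹⁰/((4πε₀)⁵ℏ⁸) = 2.929 × 10¹³ Pa.
5.60 × 10⁻³ × 2.929 × 10¹³ Pa = 1.640 × 10¹¹ Pa

1.640 × 10¹¹ Pa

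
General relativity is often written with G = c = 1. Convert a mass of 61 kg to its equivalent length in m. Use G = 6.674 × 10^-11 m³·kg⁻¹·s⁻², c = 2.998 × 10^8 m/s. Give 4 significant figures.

In G = c = 1 units mass has dimensions of length; the conversion factor is G/c².
61 kg × (G/c²) = 4.530 × 10^-26 m

4.530 × 10^-26 m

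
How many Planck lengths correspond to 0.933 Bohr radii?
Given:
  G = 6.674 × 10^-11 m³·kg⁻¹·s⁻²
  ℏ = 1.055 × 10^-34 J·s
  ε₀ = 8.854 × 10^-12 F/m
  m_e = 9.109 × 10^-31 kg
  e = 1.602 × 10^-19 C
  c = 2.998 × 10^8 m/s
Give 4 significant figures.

3.058 × 10^24

Bohr radius: a₀ = 4πε₀ℏ²/(m_e e²) = 5.297 × 10^-11 m
Planck length: ℓ_P = √(ℏG/c³) = 1.616 × 10^-35 m
0.933 × 5.297 × 10^-11 / 1.616 × 10^-35 = 3.058 × 10^24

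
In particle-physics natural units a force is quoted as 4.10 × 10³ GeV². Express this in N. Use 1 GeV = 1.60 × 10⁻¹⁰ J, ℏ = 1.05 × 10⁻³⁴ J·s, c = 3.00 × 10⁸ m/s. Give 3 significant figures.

Force is [E]/[L] = [E]²/(ℏc); restore (ℏc)⁻¹.
1 GeV² → 1/(ℏc) × (1 GeV in J)² = 8.13 × 10⁵ N.
Result: 4.10 × 10³ × 8.13 × 10⁵ = 3.33 × 10⁹ N.

3.33 × 10⁹ N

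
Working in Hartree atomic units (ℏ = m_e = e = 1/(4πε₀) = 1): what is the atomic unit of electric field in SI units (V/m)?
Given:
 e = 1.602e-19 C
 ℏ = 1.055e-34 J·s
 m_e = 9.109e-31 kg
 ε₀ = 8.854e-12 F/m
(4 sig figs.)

5.131e11 V/m

Dimensional analysis gives E_au = E_h/(e a₀) = m_e²e⁵/((4πε₀)³ℏ⁴).
E_h = 4.354e-18 J
a₀ = 5.297e-11 m
E_h/(e·a₀) = 5.131e11 V/m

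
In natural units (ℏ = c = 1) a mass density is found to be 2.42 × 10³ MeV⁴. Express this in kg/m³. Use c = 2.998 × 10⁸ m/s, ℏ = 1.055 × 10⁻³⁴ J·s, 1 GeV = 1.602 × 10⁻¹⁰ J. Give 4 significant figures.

5.605 × 10¹¹ kg/m³

Mass density is [E]/(c²[L]³) = [E]⁴/(ℏ³c⁵).
1 GeV⁴ → 1/(ℏ³c⁵) × (1 GeV in J)⁴ = 2.316 × 10²⁰ kg/m³.
Convert the energy scale: 2.42 × 10³ MeV⁴ = 2.42 × 10⁻⁹ GeV⁴.
Result: 2.42 × 10⁻⁹ × 2.316 × 10²⁰ = 5.605 × 10¹¹ kg/m³.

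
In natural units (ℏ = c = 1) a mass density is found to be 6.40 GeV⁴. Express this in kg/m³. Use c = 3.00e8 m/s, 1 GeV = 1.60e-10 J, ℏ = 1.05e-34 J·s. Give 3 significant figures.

1.49e21 kg/m³

Mass density is [E]/(c²[L]³) = [E]⁴/(ℏ³c⁵).
1 GeV⁴ → 1/(ℏ³c⁵) × (1 GeV in J)⁴ = 2.33e20 kg/m³.
Result: 6.40 × 2.33e20 = 1.49e21 kg/m³.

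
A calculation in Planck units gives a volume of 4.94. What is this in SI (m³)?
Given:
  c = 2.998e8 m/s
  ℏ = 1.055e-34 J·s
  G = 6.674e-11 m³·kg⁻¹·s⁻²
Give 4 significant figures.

One Planck volume: V_P = (ℏG/c³)^(3/2) = 4.224e-105 m³.
4.94 × 4.224e-105 m³ = 2.087e-104 m³

2.087e-104 m³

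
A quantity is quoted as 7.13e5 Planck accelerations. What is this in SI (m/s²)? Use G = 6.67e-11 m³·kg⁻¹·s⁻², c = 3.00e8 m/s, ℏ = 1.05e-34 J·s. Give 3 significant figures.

3.98e57 m/s²

One Planck acceleration: a_P = √(c⁷/(ℏG)) = 5.59e51 m/s².
7.13e5 × 5.59e51 m/s² = 3.98e57 m/s²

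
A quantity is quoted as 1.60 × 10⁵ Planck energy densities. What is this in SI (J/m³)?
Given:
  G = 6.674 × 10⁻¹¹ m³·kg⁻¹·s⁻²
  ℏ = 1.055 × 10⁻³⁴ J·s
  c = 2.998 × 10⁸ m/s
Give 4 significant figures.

One Planck energy density: u_P = c⁷/(ℏG²) = 4.632 × 10¹¹³ J/m³.
1.60 × 10⁵ × 4.632 × 10¹¹³ J/m³ = 7.412 × 10¹¹⁸ J/m³

7.412 × 10¹¹⁸ J/m³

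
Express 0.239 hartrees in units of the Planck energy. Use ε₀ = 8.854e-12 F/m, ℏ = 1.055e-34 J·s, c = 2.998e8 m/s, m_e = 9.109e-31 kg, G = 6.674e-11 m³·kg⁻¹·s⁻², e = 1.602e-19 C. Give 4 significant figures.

hartree: E_h = m_e e⁴/(4πε₀ℏ)² = 4.354e-18 J
Planck energy: E_P = √(ℏc⁵/G) = 1.957e9 J
0.239 × 4.354e-18 / 1.957e9 = 5.319e-28

5.319e-28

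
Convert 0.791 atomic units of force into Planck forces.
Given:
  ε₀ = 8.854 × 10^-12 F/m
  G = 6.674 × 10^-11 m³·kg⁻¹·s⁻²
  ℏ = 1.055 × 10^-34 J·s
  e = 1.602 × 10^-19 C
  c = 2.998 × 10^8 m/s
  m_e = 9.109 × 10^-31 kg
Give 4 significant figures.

atomic unit of force: F_au = E_h/a₀ = m_e²e⁶/((4πε₀)³ℏ⁴) = 8.220 × 10^-8 N
Planck force: F_P = c⁴/G = 1.210 × 10^44 N
0.791 × 8.220 × 10^-8 / 1.210 × 10^44 = 5.371 × 10^-52

5.371 × 10^-52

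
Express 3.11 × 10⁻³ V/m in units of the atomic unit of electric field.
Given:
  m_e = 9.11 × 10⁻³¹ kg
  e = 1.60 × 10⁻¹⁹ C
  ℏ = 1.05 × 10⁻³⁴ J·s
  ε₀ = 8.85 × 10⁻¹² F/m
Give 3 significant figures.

atomic unit of electric field: E_au = E_h/(e a₀) = m_e²e⁵/((4πε₀)³ℏ⁴) = 5.20 × 10¹¹ V/m.
3.11 × 10⁻³ / 5.20 × 10¹¹ = 5.98 × 10⁻¹⁵

5.98 × 10⁻¹⁵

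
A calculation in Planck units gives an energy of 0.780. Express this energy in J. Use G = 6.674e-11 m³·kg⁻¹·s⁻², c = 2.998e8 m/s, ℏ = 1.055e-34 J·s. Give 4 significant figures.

1.526e9 J

One Planck energy: E_P = √(ℏc⁵/G) = 1.957e9 J.
0.780 × 1.957e9 J = 1.526e9 J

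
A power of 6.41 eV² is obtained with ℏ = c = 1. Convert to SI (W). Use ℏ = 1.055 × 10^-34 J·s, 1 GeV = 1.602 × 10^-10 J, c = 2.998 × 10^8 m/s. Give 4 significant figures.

1.559 × 10^-3 W

Power is [E]/[T] = [E]²/ℏ.
1 GeV² → 1/ℏ × (1 GeV in J)² = 2.433 × 10^14 W.
Convert the energy scale: 6.41 eV² = 6.41 × 10^-18 GeV².
Result: 6.41 × 10^-18 × 2.433 × 10^14 = 1.559 × 10^-3 W.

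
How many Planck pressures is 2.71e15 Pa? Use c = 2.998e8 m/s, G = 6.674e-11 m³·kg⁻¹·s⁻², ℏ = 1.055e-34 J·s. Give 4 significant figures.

5.850e-99

Planck pressure: p_P = c⁷/(ℏG²) = 4.632e113 Pa.
2.71e15 / 4.632e113 = 5.850e-99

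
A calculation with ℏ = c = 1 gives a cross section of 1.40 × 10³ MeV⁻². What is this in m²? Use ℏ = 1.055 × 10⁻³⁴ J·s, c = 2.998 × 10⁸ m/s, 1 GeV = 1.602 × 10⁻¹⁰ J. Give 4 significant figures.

5.457 × 10⁻²³ m²

Area is [L]² = [E]⁻²·(ℏc)²; restore (ℏc)².
1 GeV⁻² → (ℏc)² × (1 GeV in J)⁻² = 3.898 × 10⁻³² m².
Convert the energy scale: 1.40 × 10³ MeV⁻² = 1.40 × 10⁹ GeV⁻².
Result: 1.40 × 10⁹ × 3.898 × 10⁻³² = 5.457 × 10⁻²³ m².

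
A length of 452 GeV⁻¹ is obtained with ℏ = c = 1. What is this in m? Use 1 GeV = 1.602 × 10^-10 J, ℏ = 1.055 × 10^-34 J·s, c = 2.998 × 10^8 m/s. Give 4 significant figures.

8.924 × 10^-14 m

A length is [E]⁻¹ in ℏ=c=1; restore one factor of ℏc.
1 GeV⁻¹ → ℏc × (1 GeV in J)⁻¹ = 1.974 × 10^-16 m.
Result: 452 × 1.974 × 10^-16 = 8.924 × 10^-14 m.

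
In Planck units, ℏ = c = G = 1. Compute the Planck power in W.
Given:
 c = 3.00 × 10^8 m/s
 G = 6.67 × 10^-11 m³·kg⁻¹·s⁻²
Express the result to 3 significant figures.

The unique combination of the constants set to 1 with dimensions of power is P_P = c⁵/G.
  = 2.43 × 10^42 / 6.67 × 10^-11
  = 3.64 × 10^52 W

3.64 × 10^52 W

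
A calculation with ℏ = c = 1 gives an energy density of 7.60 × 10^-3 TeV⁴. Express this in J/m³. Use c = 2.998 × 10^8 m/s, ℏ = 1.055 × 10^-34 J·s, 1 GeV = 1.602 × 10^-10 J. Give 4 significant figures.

[E]/[L]³ = [E]⁴/(ℏc)³; restore (ℏc)⁻³.
1 GeV⁴ → 1/(ℏc)³ × (1 GeV in J)⁴ = 2.082 × 10^37 J/m³.
Convert the energy scale: 7.60 × 10^-3 TeV⁴ = 7.60 × 10^9 GeV⁴.
Result: 7.60 × 10^9 × 2.082 × 10^37 = 1.582 × 10^47 J/m³.

1.582 × 10^47 J/m³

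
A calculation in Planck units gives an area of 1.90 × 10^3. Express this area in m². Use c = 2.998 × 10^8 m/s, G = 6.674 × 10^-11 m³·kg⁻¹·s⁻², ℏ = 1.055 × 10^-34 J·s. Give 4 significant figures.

One Planck area: A_P = ℏG/c³ = 2.613 × 10^-70 m².
1.90 × 10^3 × 2.613 × 10^-70 m² = 4.965 × 10^-67 m²

4.965 × 10^-67 m²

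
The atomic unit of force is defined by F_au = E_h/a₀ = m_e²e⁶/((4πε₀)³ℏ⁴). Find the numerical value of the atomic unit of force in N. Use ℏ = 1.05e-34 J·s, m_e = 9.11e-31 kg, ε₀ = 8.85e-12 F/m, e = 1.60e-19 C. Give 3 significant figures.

8.33e-8 N

F_au = E_h/a₀ = m_e²e⁶/((4πε₀)³ℏ⁴)
E_h = 4.38e-18 J
a₀ = 5.26e-11 m
E_h/a₀ = 8.33e-8 N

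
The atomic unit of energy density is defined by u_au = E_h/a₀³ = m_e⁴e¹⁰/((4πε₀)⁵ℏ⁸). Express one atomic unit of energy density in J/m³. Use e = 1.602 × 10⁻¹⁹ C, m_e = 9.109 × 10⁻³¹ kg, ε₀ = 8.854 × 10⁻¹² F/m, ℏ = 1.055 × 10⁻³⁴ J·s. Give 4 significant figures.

2.929 × 10¹³ J/m³

u_au = E_h/a₀³ = m_e⁴e¹⁰/((4πε₀)⁵ℏ⁸)
E_h = 4.354 × 10⁻¹⁸ J
a₀ = 5.297 × 10⁻¹¹ m
E_h/a₀³ = 2.929 × 10¹³ J/m³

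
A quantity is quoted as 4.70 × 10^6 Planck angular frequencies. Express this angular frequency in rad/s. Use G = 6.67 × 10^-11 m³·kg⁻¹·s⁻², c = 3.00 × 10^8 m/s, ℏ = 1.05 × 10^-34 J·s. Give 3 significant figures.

One Planck angular frequency: ω_P = √(c⁵/(ℏG)) = 1.86 × 10^43 rad/s.
4.70 × 10^6 × 1.86 × 10^43 rad/s = 8.75 × 10^49 rad/s

8.75 × 10^49 rad/s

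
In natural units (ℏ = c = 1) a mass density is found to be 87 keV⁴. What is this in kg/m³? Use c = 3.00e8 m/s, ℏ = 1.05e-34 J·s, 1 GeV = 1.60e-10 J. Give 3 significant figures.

Mass density is [E]/(c²[L]³) = [E]⁴/(ℏ³c⁵).
1 GeV⁴ → 1/(ℏ³c⁵) × (1 GeV in J)⁴ = 2.33e20 kg/m³.
Convert the energy scale: 87 keV⁴ = 8.70e-23 GeV⁴.
Result: 8.70e-23 × 2.33e20 = 0.0203 kg/m³.

0.0203 kg/m³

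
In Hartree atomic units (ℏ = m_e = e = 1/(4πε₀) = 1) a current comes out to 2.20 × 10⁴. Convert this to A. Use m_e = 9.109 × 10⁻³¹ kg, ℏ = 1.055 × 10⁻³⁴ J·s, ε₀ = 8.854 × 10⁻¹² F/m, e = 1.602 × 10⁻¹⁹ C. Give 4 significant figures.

145.5 A

One atomic unit of electric current: I_au = e E_h/ℏ = m_e e⁵/((4πε₀)²ℏ³) = 6.612 × 10⁻³ A.
2.20 × 10⁴ × 6.612 × 10⁻³ A = 145.5 A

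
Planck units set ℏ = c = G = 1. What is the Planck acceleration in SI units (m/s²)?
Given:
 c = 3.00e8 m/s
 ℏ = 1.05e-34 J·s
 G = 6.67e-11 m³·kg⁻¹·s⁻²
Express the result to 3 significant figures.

Dimensional analysis gives a_P = √(c⁷/(ℏG)).
  = √(3.12e103)
  = 5.59e51 m/s²

5.59e51 m/s²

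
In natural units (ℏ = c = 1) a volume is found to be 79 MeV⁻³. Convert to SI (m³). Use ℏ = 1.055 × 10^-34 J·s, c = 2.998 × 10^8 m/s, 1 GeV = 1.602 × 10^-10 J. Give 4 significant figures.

Volume is [L]³ = [E]⁻³·(ℏc)³.
1 GeV⁻³ → (ℏc)³ × (1 GeV in J)⁻³ = 7.696 × 10^-48 m³.
Convert the energy scale: 79 MeV⁻³ = 7.90 × 10^10 GeV⁻³.
Result: 7.90 × 10^10 × 7.696 × 10^-48 = 6.080 × 10^-37 m³.

6.080 × 10^-37 m³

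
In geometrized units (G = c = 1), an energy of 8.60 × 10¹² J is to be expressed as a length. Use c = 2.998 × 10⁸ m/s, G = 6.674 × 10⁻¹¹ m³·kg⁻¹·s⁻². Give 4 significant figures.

Energy → length via G/c⁴.
8.60 × 10¹² J × (G/c⁴) = 7.105 × 10⁻³² m

7.105 × 10⁻³² m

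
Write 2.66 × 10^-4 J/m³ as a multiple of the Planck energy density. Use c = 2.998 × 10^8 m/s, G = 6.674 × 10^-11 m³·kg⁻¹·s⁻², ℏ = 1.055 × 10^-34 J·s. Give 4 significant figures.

Planck energy density: u_P = c⁷/(ℏG²) = 4.632 × 10^113 J/m³.
2.66 × 10^-4 / 4.632 × 10^113 = 5.742 × 10^-118

5.742 × 10^-118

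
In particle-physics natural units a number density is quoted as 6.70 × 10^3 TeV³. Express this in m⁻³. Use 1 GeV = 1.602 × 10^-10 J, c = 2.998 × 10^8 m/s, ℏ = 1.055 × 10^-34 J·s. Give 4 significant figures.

8.706 × 10^59 m⁻³

Number density is [L]⁻³ = [E]³/(ℏc)³.
1 GeV³ → 1/(ℏc)³ × (1 GeV in J)³ = 1.299 × 10^47 m⁻³.
Convert the energy scale: 6.70 × 10^3 TeV³ = 6.70 × 10^12 GeV³.
Result: 6.70 × 10^12 × 1.299 × 10^47 = 8.706 × 10^59 m⁻³.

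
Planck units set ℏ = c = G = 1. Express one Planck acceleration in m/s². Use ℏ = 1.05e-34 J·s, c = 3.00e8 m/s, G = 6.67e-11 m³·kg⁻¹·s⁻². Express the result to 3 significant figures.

The unique combination of the constants set to 1 with dimensions of acceleration is a_P = √(c⁷/(ℏG)).
  = √(3.12e103)
  = 5.59e51 m/s²

5.59e51 m/s²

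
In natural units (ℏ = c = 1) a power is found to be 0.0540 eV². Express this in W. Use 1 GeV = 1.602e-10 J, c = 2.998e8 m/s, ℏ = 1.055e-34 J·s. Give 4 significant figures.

1.314e-5 W

Power is [E]/[T] = [E]²/ℏ.
1 GeV² → 1/ℏ × (1 GeV in J)² = 2.433e14 W.
Convert the energy scale: 0.0540 eV² = 5.40e-20 GeV².
Result: 5.40e-20 × 2.433e14 = 1.314e-5 W.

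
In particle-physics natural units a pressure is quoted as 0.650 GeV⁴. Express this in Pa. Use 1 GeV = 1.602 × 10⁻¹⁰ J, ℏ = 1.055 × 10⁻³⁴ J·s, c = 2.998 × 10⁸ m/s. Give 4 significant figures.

Pressure is [E]/[L]³ = [E]⁴/(ℏc)³.
1 GeV⁴ → 1/(ℏc)³ × (1 GeV in J)⁴ = 2.082 × 10³⁷ Pa.
Result: 0.650 × 2.082 × 10³⁷ = 1.353 × 10³⁷ Pa.

1.353 × 10³⁷ Pa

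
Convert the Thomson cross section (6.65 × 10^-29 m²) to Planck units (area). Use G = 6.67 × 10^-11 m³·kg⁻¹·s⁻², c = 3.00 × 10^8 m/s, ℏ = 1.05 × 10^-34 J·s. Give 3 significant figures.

Planck area: A_P = ℏG/c³ = 2.59 × 10^-70 m².
6.65 × 10^-29 / 2.59 × 10^-70 = 2.56 × 10^41

2.56 × 10^41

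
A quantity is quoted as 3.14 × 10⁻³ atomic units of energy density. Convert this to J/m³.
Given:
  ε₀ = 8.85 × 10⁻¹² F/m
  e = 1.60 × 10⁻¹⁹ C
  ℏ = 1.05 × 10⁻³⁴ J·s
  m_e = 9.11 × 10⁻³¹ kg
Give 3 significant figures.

One atomic unit of energy density: u_au = E_h/a₀³ = m_e⁴e¹⁰/((4πε₀)⁵ℏ⁸) = 3.01 × 10¹³ J/m³.
3.14 × 10⁻³ × 3.01 × 10¹³ J/m³ = 9.46 × 10¹⁰ J/m³

9.46 × 10¹⁰ J/m³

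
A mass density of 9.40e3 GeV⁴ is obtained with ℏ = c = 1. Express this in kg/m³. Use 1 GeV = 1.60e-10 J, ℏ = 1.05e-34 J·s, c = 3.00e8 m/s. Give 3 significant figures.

Mass density is [E]/(c²[L]³) = [E]⁴/(ℏ³c⁵).
1 GeV⁴ → 1/(ℏ³c⁵) × (1 GeV in J)⁴ = 2.33e20 kg/m³.
Result: 9.40e3 × 2.33e20 = 2.19e24 kg/m³.

2.19e24 kg/m³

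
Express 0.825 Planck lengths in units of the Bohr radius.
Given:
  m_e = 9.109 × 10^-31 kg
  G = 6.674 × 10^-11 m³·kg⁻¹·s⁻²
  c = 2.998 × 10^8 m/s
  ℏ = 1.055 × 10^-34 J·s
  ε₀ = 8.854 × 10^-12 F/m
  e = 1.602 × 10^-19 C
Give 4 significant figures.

2.517 × 10^-25

Planck length: ℓ_P = √(ℏG/c³) = 1.616 × 10^-35 m
Bohr radius: a₀ = 4πε₀ℏ²/(m_e e²) = 5.297 × 10^-11 m
0.825 × 1.616 × 10^-35 / 5.297 × 10^-11 = 2.517 × 10^-25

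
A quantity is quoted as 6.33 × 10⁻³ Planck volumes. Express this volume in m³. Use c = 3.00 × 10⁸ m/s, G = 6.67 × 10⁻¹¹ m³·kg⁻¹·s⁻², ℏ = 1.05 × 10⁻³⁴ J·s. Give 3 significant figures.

2.64 × 10⁻¹⁰⁷ m³

One Planck volume: V_P = (ℏG/c³)^(3/2) = 4.18 × 10⁻¹⁰⁵ m³.
6.33 × 10⁻³ × 4.18 × 10⁻¹⁰⁵ m³ = 2.64 × 10⁻¹⁰⁷ m³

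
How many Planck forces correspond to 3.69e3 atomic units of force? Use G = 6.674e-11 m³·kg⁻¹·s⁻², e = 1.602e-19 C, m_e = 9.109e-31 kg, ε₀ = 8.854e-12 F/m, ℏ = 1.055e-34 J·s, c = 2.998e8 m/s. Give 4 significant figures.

atomic unit of force: F_au = E_h/a₀ = m_e²e⁶/((4πε₀)³ℏ⁴) = 8.220e-8 N
Planck force: F_P = c⁴/G = 1.210e44 N
3.69e3 × 8.220e-8 / 1.210e44 = 2.506e-48

2.506e-48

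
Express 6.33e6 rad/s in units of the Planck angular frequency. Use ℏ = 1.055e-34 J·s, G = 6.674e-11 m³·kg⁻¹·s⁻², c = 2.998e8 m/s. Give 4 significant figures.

3.413e-37

Planck angular frequency: ω_P = √(c⁵/(ℏG)) = 1.855e43 rad/s.
6.33e6 / 1.855e43 = 3.413e-37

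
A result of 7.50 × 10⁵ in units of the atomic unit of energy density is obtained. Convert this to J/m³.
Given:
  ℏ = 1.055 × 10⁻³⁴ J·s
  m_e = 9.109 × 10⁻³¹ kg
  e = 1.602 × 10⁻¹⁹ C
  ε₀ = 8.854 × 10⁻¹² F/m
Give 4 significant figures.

One atomic unit of energy density: u_au = E_h/a₀³ = m_e⁴e¹⁰/((4πε₀)⁵ℏ⁸) = 2.929 × 10¹³ J/m³.
7.50 × 10⁵ × 2.929 × 10¹³ J/m³ = 2.197 × 10¹⁹ J/m³

2.197 × 10¹⁹ J/m³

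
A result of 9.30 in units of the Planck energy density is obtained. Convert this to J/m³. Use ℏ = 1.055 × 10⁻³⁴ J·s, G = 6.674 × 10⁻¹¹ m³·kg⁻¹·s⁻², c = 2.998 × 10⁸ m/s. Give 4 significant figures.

One Planck energy density: u_P = c⁷/(ℏG²) = 4.632 × 10¹¹³ J/m³.
9.30 × 4.632 × 10¹¹³ J/m³ = 4.308 × 10¹¹⁴ J/m³

4.308 × 10¹¹⁴ J/m³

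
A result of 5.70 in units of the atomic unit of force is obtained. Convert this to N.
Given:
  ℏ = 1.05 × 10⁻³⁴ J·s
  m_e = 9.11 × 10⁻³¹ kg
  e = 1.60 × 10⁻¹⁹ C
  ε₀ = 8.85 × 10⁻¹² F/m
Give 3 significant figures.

4.75 × 10⁻⁷ N

One atomic unit of force: F_au = E_h/a₀ = m_e²e⁶/((4πε₀)³ℏ⁴) = 8.33 × 10⁻⁸ N.
5.70 × 8.33 × 10⁻⁸ N = 4.75 × 10⁻⁷ N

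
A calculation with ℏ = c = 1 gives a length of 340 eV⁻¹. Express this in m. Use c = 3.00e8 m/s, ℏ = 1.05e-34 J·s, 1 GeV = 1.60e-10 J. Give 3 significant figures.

6.69e-5 m

A length is [E]⁻¹ in ℏ=c=1; restore one factor of ℏc.
1 GeV⁻¹ → ℏc × (1 GeV in J)⁻¹ = 1.97e-16 m.
Convert the energy scale: 340 eV⁻¹ = 3.40e11 GeV⁻¹.
Result: 3.40e11 × 1.97e-16 = 6.69e-5 m.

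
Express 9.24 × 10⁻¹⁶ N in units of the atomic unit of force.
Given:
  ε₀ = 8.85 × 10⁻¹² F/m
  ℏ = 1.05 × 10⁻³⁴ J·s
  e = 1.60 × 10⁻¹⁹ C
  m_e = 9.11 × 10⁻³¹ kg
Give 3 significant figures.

atomic unit of force: F_au = E_h/a₀ = m_e²e⁶/((4πε₀)³ℏ⁴) = 8.33 × 10⁻⁸ N.
9.24 × 10⁻¹⁶ / 8.33 × 10⁻⁸ = 1.11 × 10⁻⁸

1.11 × 10⁻⁸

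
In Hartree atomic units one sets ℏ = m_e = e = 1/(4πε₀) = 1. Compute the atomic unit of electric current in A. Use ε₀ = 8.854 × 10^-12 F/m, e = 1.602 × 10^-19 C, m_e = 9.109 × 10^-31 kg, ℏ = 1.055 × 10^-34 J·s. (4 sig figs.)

6.612 × 10^-3 A

I_au = e E_h/ℏ = m_e e⁵/((4πε₀)²ℏ³)
E_h = 4.354 × 10^-18 J
e·E_h/ℏ = 6.612 × 10^-3 A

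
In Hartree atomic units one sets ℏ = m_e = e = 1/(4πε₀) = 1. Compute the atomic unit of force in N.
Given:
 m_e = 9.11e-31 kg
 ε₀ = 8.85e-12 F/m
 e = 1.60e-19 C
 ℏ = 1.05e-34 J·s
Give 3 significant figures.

F_au = E_h/a₀ = m_e²e⁶/((4πε₀)³ℏ⁴)
E_h = 4.38e-18 J
a₀ = 5.26e-11 m
E_h/a₀ = 8.33e-8 N

8.33e-8 N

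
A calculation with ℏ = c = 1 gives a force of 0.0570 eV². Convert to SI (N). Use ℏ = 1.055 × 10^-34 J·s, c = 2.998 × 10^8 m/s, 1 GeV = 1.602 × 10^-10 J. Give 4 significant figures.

Force is [E]/[L] = [E]²/(ℏc); restore (ℏc)⁻¹.
1 GeV² → 1/(ℏc) × (1 GeV in J)² = 8.114 × 10^5 N.
Convert the energy scale: 0.0570 eV² = 5.70 × 10^-20 GeV².
Result: 5.70 × 10^-20 × 8.114 × 10^5 = 4.625 × 10^-14 N.

4.625 × 10^-14 N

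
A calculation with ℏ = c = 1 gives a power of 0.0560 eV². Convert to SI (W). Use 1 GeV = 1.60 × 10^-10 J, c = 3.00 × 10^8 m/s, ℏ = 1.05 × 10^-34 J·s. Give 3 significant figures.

Power is [E]/[T] = [E]²/ℏ.
1 GeV² → 1/ℏ × (1 GeV in J)² = 2.44 × 10^14 W.
Convert the energy scale: 0.0560 eV² = 5.60 × 10^-20 GeV².
Result: 5.60 × 10^-20 × 2.44 × 10^14 = 1.37 × 10^-5 W.

1.37 × 10^-5 W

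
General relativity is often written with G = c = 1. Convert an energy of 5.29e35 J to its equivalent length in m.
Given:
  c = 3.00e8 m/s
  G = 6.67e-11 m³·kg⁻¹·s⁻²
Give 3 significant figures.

Energy → length via G/c⁴.
5.29e35 J × (G/c⁴) = 4.36e-9 m

4.36e-9 m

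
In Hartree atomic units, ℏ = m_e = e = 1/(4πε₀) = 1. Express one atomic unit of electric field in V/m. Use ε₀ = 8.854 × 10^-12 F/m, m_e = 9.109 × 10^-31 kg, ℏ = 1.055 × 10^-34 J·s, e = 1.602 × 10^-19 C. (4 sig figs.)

The unique combination of the constants set to 1 with dimensions of electric field is E_au = E_h/(e a₀) = m_e²e⁵/((4πε₀)³ℏ⁴).
E_h = 4.354 × 10^-18 J
a₀ = 5.297 × 10^-11 m
E_h/(e·a₀) = 5.131 × 10^11 V/m

5.131 × 10^11 V/m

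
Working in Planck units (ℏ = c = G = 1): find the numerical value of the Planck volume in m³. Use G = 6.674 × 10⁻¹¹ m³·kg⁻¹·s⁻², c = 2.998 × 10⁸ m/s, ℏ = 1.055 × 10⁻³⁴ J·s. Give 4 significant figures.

4.224 × 10⁻¹⁰⁵ m³

The unique combination of the constants set to 1 with dimensions of volume is V_P = (ℏG/c³)^(3/2).
  = √(1.784 × 10⁻²⁰⁹)
  = 4.224 × 10⁻¹⁰⁵ m³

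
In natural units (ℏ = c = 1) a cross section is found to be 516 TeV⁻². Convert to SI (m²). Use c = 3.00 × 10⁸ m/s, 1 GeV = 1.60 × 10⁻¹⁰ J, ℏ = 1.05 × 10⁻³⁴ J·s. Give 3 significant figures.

Area is [L]² = [E]⁻²·(ℏc)²; restore (ℏc)².
1 GeV⁻² → (ℏc)² × (1 GeV in J)⁻² = 3.88 × 10⁻³² m².
Convert the energy scale: 516 TeV⁻² = 5.16 × 10⁻⁴ GeV⁻².
Result: 5.16 × 10⁻⁴ × 3.88 × 10⁻³² = 2.00 × 10⁻³⁵ m².

2.00 × 10⁻³⁵ m²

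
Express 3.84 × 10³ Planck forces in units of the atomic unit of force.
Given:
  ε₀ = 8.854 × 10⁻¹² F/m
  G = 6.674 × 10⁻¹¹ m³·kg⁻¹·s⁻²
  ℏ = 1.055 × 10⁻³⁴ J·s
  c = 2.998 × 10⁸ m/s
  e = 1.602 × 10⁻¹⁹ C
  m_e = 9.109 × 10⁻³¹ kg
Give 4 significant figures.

5.655 × 10⁵⁴

Planck force: F_P = c⁴/G = 1.210 × 10⁴⁴ N
atomic unit of force: F_au = E_h/a₀ = m_e²e⁶/((4πε₀)³ℏ⁴) = 8.220 × 10⁻⁸ N
3.84 × 10³ × 1.210 × 10⁴⁴ / 8.220 × 10⁻⁸ = 5.655 × 10⁵⁴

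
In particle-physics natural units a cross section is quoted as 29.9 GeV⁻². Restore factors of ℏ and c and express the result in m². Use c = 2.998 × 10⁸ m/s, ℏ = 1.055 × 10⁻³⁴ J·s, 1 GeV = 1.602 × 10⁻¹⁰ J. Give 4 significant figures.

Area is [L]² = [E]⁻²·(ℏc)²; restore (ℏc)².
1 GeV⁻² → (ℏc)² × (1 GeV in J)⁻² = 3.898 × 10⁻³² m².
Result: 29.9 × 3.898 × 10⁻³² = 1.166 × 10⁻³⁰ m².

1.166 × 10⁻³⁰ m²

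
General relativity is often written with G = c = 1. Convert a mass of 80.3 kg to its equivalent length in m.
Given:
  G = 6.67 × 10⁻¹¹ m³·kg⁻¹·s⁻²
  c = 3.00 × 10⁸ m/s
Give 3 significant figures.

In G = c = 1 units mass has dimensions of length; the conversion factor is G/c².
80.3 kg × (G/c²) = 5.95 × 10⁻²⁶ m

5.95 × 10⁻²⁶ m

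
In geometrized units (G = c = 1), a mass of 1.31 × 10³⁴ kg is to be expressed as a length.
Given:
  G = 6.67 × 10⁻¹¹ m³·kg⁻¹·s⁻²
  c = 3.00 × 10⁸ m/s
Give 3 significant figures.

9.71 × 10⁶ m

In G = c = 1 units mass has dimensions of length; the conversion factor is G/c².
1.31 × 10³⁴ kg × (G/c²) = 9.71 × 10⁶ m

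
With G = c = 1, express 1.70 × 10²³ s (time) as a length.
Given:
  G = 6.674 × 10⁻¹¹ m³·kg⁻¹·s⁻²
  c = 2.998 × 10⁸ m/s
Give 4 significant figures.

Time → length via c.
1.70 × 10²³ s × (c) = 5.097 × 10³¹ m

5.097 × 10³¹ m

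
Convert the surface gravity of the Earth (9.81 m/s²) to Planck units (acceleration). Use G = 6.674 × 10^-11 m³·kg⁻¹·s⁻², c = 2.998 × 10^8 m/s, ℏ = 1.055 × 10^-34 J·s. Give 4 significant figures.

1.764 × 10^-51

Planck acceleration: a_P = √(c⁷/(ℏG)) = 5.560 × 10^51 m/s².
9.81 / 5.560 × 10^51 = 1.764 × 10^-51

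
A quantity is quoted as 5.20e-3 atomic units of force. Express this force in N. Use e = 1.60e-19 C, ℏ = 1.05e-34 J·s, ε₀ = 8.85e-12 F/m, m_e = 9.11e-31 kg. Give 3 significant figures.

One atomic unit of force: F_au = E_h/a₀ = m_e²e⁶/((4πε₀)³ℏ⁴) = 8.33e-8 N.
5.20e-3 × 8.33e-8 N = 4.33e-10 N

4.33e-10 N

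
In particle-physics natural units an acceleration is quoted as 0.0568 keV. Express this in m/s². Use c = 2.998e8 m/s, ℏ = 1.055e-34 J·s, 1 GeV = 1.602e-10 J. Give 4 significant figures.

2.586e25 m/s²

Acceleration is [L]/[T]² = c·[E]/ℏ.
1 GeV → c/ℏ × (1 GeV in J) = 4.552e32 m/s².
Convert the energy scale: 0.0568 keV = 5.68e-8 GeV.
Result: 5.68e-8 × 4.552e32 = 2.586e25 m/s².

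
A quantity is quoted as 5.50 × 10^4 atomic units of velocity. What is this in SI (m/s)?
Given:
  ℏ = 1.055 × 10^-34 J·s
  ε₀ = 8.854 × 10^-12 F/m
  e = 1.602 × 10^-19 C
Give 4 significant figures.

One atomic unit of velocity: v_au = e²/(4πε₀ℏ) = 2.186 × 10^6 m/s.
5.50 × 10^4 × 2.186 × 10^6 m/s = 1.203 × 10^11 m/s

1.203 × 10^11 m/s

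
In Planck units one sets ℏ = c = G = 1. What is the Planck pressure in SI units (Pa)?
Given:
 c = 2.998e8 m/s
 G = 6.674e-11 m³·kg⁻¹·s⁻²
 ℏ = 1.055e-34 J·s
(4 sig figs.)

p_P = c⁷/(ℏG²)
  = 2.177e59 / 4.699e-55
  = 4.632e113 Pa

4.632e113 Pa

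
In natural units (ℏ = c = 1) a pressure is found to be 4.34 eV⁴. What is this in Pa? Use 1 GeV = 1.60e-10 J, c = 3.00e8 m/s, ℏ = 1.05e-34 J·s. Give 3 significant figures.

91 Pa

Pressure is [E]/[L]³ = [E]⁴/(ℏc)³.
1 GeV⁴ → 1/(ℏc)³ × (1 GeV in J)⁴ = 2.10e37 Pa.
Convert the energy scale: 4.34 eV⁴ = 4.34e-36 GeV⁴.
Result: 4.34e-36 × 2.10e37 = 91 Pa.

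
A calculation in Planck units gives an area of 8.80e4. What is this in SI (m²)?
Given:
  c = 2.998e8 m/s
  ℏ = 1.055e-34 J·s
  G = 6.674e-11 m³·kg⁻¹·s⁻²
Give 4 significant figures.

One Planck area: A_P = ℏG/c³ = 2.613e-70 m².
8.80e4 × 2.613e-70 m² = 2.299e-65 m²

2.299e-65 m²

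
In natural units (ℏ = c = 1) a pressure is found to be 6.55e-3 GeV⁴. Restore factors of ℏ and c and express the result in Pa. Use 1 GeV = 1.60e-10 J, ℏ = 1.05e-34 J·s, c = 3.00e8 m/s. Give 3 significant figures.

1.37e35 Pa

Pressure is [E]/[L]³ = [E]⁴/(ℏc)³.
1 GeV⁴ → 1/(ℏc)³ × (1 GeV in J)⁴ = 2.10e37 Pa.
Result: 6.55e-3 × 2.10e37 = 1.37e35 Pa.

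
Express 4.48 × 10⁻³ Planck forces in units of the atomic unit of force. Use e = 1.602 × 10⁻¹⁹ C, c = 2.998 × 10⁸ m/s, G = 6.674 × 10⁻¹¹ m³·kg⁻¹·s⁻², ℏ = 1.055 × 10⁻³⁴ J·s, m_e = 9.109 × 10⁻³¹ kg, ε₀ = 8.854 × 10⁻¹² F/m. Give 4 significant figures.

6.597 × 10⁴⁸

Planck force: F_P = c⁴/G = 1.210 × 10⁴⁴ N
atomic unit of force: F_au = E_h/a₀ = m_e²e⁶/((4πε₀)³ℏ⁴) = 8.220 × 10⁻⁸ N
4.48 × 10⁻³ × 1.210 × 10⁴⁴ / 8.220 × 10⁻⁸ = 6.597 × 10⁴⁸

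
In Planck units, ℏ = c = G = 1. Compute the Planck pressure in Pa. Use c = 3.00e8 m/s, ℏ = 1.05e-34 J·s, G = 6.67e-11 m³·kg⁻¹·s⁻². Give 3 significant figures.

From ℏ = c = G = 1 the pressure scale is p_P = c⁷/(ℏG²).
  = 2.19e59 / 4.67e-55
  = 4.68e113 Pa

4.68e113 Pa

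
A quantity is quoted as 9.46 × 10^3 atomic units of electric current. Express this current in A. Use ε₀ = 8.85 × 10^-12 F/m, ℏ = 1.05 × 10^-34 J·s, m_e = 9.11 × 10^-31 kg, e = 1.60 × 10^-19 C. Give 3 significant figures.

One atomic unit of electric current: I_au = e E_h/ℏ = m_e e⁵/((4πε₀)²ℏ³) = 6.67 × 10^-3 A.
9.46 × 10^3 × 6.67 × 10^-3 A = 63.1 A

63.1 A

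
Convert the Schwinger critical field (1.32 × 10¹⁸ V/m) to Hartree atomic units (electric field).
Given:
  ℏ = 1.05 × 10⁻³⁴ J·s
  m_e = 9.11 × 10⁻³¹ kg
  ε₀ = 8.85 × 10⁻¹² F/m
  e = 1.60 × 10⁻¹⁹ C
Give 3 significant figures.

atomic unit of electric field: E_au = E_h/(e a₀) = m_e²e⁵/((4πε₀)³ℏ⁴) = 5.20 × 10¹¹ V/m.
1.32 × 10¹⁸ / 5.20 × 10¹¹ = 2.54 × 10⁶

2.54 × 10⁶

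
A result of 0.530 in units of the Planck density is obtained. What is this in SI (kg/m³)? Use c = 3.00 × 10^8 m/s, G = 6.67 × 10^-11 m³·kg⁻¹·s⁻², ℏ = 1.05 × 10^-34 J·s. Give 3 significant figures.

2.76 × 10^96 kg/m³

One Planck density: ρ_P = c⁵/(ℏG²) = 5.20 × 10^96 kg/m³.
0.530 × 5.20 × 10^96 kg/m³ = 2.76 × 10^96 kg/m³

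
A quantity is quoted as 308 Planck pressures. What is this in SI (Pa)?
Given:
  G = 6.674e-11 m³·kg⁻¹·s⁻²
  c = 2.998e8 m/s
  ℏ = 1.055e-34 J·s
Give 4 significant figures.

One Planck pressure: p_P = c⁷/(ℏG²) = 4.632e113 Pa.
308 × 4.632e113 Pa = 1.427e116 Pa

1.427e116 Pa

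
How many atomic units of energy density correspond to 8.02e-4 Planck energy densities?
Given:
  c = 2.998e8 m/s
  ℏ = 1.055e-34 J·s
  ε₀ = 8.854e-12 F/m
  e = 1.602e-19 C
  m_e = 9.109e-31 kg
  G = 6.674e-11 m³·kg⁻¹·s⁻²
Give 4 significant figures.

1.268e97

Planck energy density: u_P = c⁷/(ℏG²) = 4.632e113 J/m³
atomic unit of energy density: u_au = E_h/a₀³ = m_e⁴e¹⁰/((4πε₀)⁵ℏ⁸) = 2.929e13 J/m³
8.02e-4 × 4.632e113 / 2.929e13 = 1.268e97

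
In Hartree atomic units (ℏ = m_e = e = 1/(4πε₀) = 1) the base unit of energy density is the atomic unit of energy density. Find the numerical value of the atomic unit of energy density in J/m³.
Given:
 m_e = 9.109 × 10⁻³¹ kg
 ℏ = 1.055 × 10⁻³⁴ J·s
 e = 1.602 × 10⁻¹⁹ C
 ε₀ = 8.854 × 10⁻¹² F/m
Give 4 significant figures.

u_au = E_h/a₀³ = m_e⁴e¹⁰/((4πε₀)⁵ℏ⁸)
E_h = 4.354 × 10⁻¹⁸ J
a₀ = 5.297 × 10⁻¹¹ m
E_h/a₀³ = 2.929 × 10¹³ J/m³

2.929 × 10¹³ J/m³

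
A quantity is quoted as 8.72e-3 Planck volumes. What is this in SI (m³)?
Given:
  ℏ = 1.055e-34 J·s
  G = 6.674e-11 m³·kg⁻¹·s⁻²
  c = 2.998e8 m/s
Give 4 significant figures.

One Planck volume: V_P = (ℏG/c³)^(3/2) = 4.224e-105 m³.
8.72e-3 × 4.224e-105 m³ = 3.683e-107 m³

3.683e-107 m³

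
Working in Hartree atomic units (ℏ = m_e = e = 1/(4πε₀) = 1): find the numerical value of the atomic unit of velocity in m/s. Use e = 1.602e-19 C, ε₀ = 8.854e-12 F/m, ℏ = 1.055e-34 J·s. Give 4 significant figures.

2.186e6 m/s

Dimensional analysis gives v_au = e²/(4πε₀ℏ).
  = 2.566e-38 / 1.174e-44
  = 2.186e6 m/s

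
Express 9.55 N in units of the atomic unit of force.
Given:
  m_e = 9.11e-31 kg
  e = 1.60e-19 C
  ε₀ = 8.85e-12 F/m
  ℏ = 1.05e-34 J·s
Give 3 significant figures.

1.15e8

atomic unit of force: F_au = E_h/a₀ = m_e²e⁶/((4πε₀)³ℏ⁴) = 8.33e-8 N.
9.55 / 8.33e-8 = 1.15e8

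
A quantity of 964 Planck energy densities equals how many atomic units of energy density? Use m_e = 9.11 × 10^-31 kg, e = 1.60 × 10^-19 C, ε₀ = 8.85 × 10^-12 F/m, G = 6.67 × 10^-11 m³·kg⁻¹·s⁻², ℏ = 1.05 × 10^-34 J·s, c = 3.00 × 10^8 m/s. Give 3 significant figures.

1.50 × 10^103

Planck energy density: u_P = c⁷/(ℏG²) = 4.68 × 10^113 J/m³
atomic unit of energy density: u_au = E_h/a₀³ = m_e⁴e¹⁰/((4πε₀)⁵ℏ⁸) = 3.01 × 10^13 J/m³
964 × 4.68 × 10^113 / 3.01 × 10^13 = 1.50 × 10^103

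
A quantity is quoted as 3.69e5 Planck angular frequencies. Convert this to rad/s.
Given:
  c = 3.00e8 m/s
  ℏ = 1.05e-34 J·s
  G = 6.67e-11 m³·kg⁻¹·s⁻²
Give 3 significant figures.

6.87e48 rad/s

One Planck angular frequency: ω_P = √(c⁵/(ℏG)) = 1.86e43 rad/s.
3.69e5 × 1.86e43 rad/s = 6.87e48 rad/s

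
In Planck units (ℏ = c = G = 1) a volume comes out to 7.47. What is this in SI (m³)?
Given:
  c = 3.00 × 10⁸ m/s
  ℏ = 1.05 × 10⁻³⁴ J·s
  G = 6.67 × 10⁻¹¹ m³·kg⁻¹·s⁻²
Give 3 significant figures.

3.12 × 10⁻¹⁰⁴ m³

One Planck volume: V_P = (ℏG/c³)^(3/2) = 4.18 × 10⁻¹⁰⁵ m³.
7.47 × 4.18 × 10⁻¹⁰⁵ m³ = 3.12 × 10⁻¹⁰⁴ m³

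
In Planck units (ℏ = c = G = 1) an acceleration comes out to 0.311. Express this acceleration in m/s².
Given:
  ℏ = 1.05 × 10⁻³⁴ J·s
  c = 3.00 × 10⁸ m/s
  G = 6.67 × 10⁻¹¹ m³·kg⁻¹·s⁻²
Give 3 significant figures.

1.74 × 10⁵¹ m/s²

One Planck acceleration: a_P = √(c⁷/(ℏG)) = 5.59 × 10⁵¹ m/s².
0.311 × 5.59 × 10⁵¹ m/s² = 1.74 × 10⁵¹ m/s²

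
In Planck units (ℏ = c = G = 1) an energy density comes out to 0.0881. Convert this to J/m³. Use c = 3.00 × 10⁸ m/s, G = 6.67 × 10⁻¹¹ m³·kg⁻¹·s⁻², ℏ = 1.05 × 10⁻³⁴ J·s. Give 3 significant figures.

One Planck energy density: u_P = c⁷/(ℏG²) = 4.68 × 10¹¹³ J/m³.
0.0881 × 4.68 × 10¹¹³ J/m³ = 4.12 × 10¹¹² J/m³

4.12 × 10¹¹² J/m³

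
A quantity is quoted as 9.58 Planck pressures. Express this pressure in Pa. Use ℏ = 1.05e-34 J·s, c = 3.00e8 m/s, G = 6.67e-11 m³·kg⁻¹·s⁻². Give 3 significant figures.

4.49e114 Pa

One Planck pressure: p_P = c⁷/(ℏG²) = 4.68e113 Pa.
9.58 × 4.68e113 Pa = 4.49e114 Pa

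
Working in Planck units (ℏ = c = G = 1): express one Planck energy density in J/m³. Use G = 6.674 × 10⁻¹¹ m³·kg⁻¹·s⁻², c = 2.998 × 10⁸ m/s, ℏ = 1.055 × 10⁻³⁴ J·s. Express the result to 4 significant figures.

The unique combination of the constants set to 1 with dimensions of energy density is u_P = c⁷/(ℏG²).
  = 2.177 × 10⁵⁹ / 4.699 × 10⁻⁵⁵
  = 4.632 × 10¹¹³ J/m³

4.632 × 10¹¹³ J/m³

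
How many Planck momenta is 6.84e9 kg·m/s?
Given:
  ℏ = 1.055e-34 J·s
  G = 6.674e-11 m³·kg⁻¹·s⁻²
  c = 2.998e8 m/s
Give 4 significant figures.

Planck momentum: p_P = √(ℏc³/G) = 6.527 kg·m/s.
6.84e9 / 6.527 = 1.048e9

1.048e9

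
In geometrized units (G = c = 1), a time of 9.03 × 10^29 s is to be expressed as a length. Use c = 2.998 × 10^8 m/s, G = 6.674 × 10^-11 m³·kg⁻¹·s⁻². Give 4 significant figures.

2.707 × 10^38 m

Time → length via c.
9.03 × 10^29 s × (c) = 2.707 × 10^38 m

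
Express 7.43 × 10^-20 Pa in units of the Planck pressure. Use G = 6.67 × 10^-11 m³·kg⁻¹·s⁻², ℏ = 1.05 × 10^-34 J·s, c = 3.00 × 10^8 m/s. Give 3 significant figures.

1.59 × 10^-133

Planck pressure: p_P = c⁷/(ℏG²) = 4.68 × 10^113 Pa.
7.43 × 10^-20 / 4.68 × 10^113 = 1.59 × 10^-133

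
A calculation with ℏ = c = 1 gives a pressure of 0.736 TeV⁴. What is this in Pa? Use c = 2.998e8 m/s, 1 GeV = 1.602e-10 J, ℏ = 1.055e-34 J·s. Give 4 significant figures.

Pressure is [E]/[L]³ = [E]⁴/(ℏc)³.
1 GeV⁴ → 1/(ℏc)³ × (1 GeV in J)⁴ = 2.082e37 Pa.
Convert the energy scale: 0.736 TeV⁴ = 7.36e11 GeV⁴.
Result: 7.36e11 × 2.082e37 = 1.532e49 Pa.

1.532e49 Pa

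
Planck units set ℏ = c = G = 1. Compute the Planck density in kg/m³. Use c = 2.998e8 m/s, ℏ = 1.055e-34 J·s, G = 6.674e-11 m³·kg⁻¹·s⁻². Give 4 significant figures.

The unique combination of the constants set to 1 with dimensions of density is ρ_P = c⁵/(ℏG²).
  = 2.422e42 / 4.699e-55
  = 5.154e96 kg/m³

5.154e96 kg/m³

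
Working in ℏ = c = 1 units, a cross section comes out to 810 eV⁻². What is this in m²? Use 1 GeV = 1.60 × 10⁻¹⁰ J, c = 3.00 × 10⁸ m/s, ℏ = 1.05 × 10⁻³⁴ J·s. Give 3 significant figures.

Area is [L]² = [E]⁻²·(ℏc)²; restore (ℏc)².
1 GeV⁻² → (ℏc)² × (1 GeV in J)⁻² = 3.88 × 10⁻³² m².
Convert the energy scale: 810 eV⁻² = 8.10 × 10²⁰ GeV⁻².
Result: 8.10 × 10²⁰ × 3.88 × 10⁻³² = 3.14 × 10⁻¹¹ m².

3.14 × 10⁻¹¹ m²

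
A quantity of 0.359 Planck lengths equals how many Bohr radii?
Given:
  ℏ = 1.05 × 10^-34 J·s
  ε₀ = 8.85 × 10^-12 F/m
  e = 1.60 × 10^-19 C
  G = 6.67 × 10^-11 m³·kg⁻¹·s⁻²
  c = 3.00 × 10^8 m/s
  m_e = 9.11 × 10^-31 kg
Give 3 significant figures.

1.10 × 10^-25

Planck length: ℓ_P = √(ℏG/c³) = 1.61 × 10^-35 m
Bohr radius: a₀ = 4πε₀ℏ²/(m_e e²) = 5.26 × 10^-11 m
0.359 × 1.61 × 10^-35 / 5.26 × 10^-11 = 1.10 × 10^-25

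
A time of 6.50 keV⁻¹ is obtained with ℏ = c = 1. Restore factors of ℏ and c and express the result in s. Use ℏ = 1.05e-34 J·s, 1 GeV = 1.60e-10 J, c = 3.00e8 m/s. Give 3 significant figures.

4.27e-18 s

A time is [E]⁻¹ in ℏ=c=1; restore one factor of ℏ.
1 GeV⁻¹ → ℏ × (1 GeV in J)⁻¹ = 6.56e-25 s.
Convert the energy scale: 6.50 keV⁻¹ = 6.50e6 GeV⁻¹.
Result: 6.50e6 × 6.56e-25 = 4.27e-18 s.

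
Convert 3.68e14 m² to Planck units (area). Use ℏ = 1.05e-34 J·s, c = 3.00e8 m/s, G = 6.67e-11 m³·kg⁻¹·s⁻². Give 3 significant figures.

1.42e84

Planck area: A_P = ℏG/c³ = 2.59e-70 m².
3.68e14 / 2.59e-70 = 1.42e84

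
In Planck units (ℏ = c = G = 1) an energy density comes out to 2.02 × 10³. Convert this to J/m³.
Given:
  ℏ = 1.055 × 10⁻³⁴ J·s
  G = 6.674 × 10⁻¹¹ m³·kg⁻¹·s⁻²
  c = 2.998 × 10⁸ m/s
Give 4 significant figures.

9.357 × 10¹¹⁶ J/m³

One Planck energy density: u_P = c⁷/(ℏG²) = 4.632 × 10¹¹³ J/m³.
2.02 × 10³ × 4.632 × 10¹¹³ J/m³ = 9.357 × 10¹¹⁶ J/m³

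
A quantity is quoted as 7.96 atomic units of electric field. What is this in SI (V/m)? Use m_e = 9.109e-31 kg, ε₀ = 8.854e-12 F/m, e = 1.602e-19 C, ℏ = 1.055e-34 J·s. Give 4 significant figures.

4.084e12 V/m

One atomic unit of electric field: E_au = E_h/(e a₀) = m_e²e⁵/((4πε₀)³ℏ⁴) = 5.131e11 V/m.
7.96 × 5.131e11 V/m = 4.084e12 V/m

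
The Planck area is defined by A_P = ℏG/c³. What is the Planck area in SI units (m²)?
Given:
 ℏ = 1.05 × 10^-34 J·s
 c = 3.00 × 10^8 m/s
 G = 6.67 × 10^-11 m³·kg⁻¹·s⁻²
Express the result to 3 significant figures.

2.59 × 10^-70 m²

A_P = ℏG/c³
  = 7.00 × 10^-45 / 2.70 × 10^25
  = 2.59 × 10^-70 m²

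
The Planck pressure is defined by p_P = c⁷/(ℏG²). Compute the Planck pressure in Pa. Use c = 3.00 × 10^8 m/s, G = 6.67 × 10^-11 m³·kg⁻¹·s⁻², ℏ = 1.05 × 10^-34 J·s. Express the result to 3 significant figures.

p_P = c⁷/(ℏG²)
  = 2.19 × 10^59 / 4.67 × 10^-55
  = 4.68 × 10^113 Pa

4.68 × 10^113 Pa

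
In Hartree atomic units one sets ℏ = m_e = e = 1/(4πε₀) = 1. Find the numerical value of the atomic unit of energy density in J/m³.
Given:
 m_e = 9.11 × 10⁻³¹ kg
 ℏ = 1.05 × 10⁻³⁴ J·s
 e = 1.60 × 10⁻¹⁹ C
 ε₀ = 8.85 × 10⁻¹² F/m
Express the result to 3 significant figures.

u_au = E_h/a₀³ = m_e⁴e¹⁰/((4πε₀)⁵ℏ⁸)
E_h = 4.38 × 10⁻¹⁸ J
a₀ = 5.26 × 10⁻¹¹ m
E_h/a₀³ = 3.01 × 10¹³ J/m³

3.01 × 10¹³ J/m³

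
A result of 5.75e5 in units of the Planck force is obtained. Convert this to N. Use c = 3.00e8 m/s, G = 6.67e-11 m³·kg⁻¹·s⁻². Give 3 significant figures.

One Planck force: F_P = c⁴/G = 1.21e44 N.
5.75e5 × 1.21e44 N = 6.98e49 N

6.98e49 N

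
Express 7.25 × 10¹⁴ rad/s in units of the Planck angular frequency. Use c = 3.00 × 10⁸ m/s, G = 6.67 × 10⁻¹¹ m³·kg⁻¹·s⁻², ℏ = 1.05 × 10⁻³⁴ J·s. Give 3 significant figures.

3.89 × 10⁻²⁹

Planck angular frequency: ω_P = √(c⁵/(ℏG)) = 1.86 × 10⁴³ rad/s.
7.25 × 10¹⁴ / 1.86 × 10⁴³ = 3.89 × 10⁻²⁹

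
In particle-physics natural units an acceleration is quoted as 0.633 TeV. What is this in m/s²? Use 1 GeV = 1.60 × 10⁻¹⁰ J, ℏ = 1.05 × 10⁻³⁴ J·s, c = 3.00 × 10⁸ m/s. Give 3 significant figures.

2.89 × 10³⁵ m/s²

Acceleration is [L]/[T]² = c·[E]/ℏ.
1 GeV → c/ℏ × (1 GeV in J) = 4.57 × 10³² m/s².
Convert the energy scale: 0.633 TeV = 633 GeV.
Result: 633 × 4.57 × 10³² = 2.89 × 10³⁵ m/s².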